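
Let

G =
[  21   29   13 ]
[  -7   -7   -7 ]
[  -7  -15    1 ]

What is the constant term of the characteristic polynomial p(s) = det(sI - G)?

0

p(0) = det(0·I − G) = det(−G) = (−1)^3·det(G).
det(G) = 0, so p(0) = 0.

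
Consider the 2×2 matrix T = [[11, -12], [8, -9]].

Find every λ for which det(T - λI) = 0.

det(T - μI) = (11 - μ)(-9 - μ) - (-12)·(8) = μ^2 - 2μ - 3.
This factors as (μ + 1)·(μ - 3) = 0.
Eigenvalues: -1, 3.

-1, 3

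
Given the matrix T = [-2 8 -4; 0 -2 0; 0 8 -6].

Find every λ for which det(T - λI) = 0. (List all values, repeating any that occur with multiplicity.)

The characteristic polynomial is p(λ) = det(λI - T).
Expanding along the first row, p(λ) = λ^3 + 10λ^2 + 28λ + 24.
Since p(-6) = 0, λ = -6 is a root.
Factor out (λ + 6): p(λ) = (λ + 6)·(λ^2 + 4λ + 4).
The quadratic factor is (λ + 2)^2.
Eigenvalues: -6, -2, -2.

-6, -2, -2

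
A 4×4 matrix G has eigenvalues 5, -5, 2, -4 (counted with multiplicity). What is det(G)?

200

det(G) is the product of the eigenvalues: (5) · (-5) · (2) · (-4) = 200.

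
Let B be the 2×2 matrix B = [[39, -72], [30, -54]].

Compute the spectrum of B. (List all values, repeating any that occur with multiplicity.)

-9, -6

det(B - μI) = (39 - μ)(-54 - μ) - (-72)·(30) = μ^2 + 15μ + 54.
This factors as (μ + 9)·(μ + 6) = 0.
Eigenvalues: -9, -6.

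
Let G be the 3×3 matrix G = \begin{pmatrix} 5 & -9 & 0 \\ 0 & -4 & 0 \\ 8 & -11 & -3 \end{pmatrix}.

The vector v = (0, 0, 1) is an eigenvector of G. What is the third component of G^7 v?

First find the eigenvalue: Gv = (0, 0, -3) = -3·(0, 0, 1), so λ = -3.
Then G^7 v = λ^7·v = (-3)^7·(0, 0, 1) = -2187·(0, 0, 1) = (0, 0, -2187).

-2187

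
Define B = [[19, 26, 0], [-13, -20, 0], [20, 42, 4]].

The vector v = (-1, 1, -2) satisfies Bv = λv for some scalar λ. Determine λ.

-7

Compute Bv: B·(-1, 1, -2) = (7, -7, 14).
Since Bv = λv, compare component 1: 7 = λ·-1, so λ = -7.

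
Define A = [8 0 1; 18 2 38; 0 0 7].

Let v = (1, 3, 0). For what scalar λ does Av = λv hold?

8

Compute Av: A·(1, 3, 0) = (8, 24, 0).
Since Av = λv, compare component 1: 8 = λ·1, so λ = 8.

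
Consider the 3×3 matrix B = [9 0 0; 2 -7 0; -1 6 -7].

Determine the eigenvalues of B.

B is lower triangular, so its eigenvalues are the diagonal entries.
Diagonal: 9, -7, -7.

-7, -7, 9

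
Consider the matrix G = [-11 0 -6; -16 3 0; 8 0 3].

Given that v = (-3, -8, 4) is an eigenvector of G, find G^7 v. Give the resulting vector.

First find the eigenvalue: Gv = (9, 24, -12) = -3·(-3, -8, 4), so λ = -3.
Then G^7 v = λ^7·v = (-3)^7·(-3, -8, 4) = -2187·(-3, -8, 4) = (6561, 17496, -8748).

(6561, 17496, -8748)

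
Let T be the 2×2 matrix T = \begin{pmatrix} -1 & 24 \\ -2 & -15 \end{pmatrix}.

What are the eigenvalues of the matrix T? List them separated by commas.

det(T - λI) = (-1 - λ)(-15 - λ) - (24)·(-2) = λ^2 + 16λ + 63.
This factors as (λ + 9)·(λ + 7) = 0.
Eigenvalues: -9, -7.

-9, -7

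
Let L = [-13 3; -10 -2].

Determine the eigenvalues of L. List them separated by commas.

det(L - μI) = (-13 - μ)(-2 - μ) - (3)·(-10) = μ^2 + 15μ + 56.
This factors as (μ + 8)·(μ + 7) = 0.
Eigenvalues: -8, -7.

-8, -7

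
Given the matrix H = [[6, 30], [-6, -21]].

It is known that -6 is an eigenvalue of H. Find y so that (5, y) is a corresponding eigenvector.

We need (H + 6I)v = 0.
H + 6I = [[12, 30], [-6, -15]].
Row 1: (12)·5 + (30)·y = 0
Row 2: (-6)·5 + (-15)·y = 0
Solving gives y = -2.
Check: H·(5, -2) = (-30, 12) = -6·(5, -2).

-2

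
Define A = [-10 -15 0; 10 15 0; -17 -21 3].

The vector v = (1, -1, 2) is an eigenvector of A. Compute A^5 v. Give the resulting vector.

First find the eigenvalue: Av = (5, -5, 10) = 5·(1, -1, 2), so λ = 5.
Then A^5 v = λ^5·v = 5^5·(1, -1, 2) = 3125·(1, -1, 2) = (3125, -3125, 6250).

(3125, -3125, 6250)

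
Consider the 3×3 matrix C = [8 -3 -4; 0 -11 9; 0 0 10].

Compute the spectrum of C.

C is upper triangular, so its eigenvalues are the diagonal entries.
Diagonal: 8, -11, 10.

-11, 8, 10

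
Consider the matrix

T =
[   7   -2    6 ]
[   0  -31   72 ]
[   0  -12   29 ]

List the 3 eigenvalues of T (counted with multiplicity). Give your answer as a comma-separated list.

-7, 5, 7

Compute the characteristic polynomial p(lambda) = det(lambda·I - T).
Expanding the 3×3 determinant: p(lambda) = lambda^3 - 5·lambda^2 - 49·lambda + 245.
Try lambda = 5: p(5) = 0, so 5 is a root.
Dividing by (lambda - 5) leaves lambda^2 - 49.
The quadratic factors as (lambda + 7)·(lambda - 7).
Eigenvalues: -7, 5, 7.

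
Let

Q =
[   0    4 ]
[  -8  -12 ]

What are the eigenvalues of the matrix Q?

-8, -4

det(Q - μI) = (0 - μ)(-12 - μ) - (4)·(-8) = μ^2 + 12μ + 32.
This factors as (μ + 8)·(μ + 4) = 0.
Eigenvalues: -8, -4.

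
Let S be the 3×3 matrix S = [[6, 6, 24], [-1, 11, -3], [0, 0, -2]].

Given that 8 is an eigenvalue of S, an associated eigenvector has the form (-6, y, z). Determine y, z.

We need (S - 8I)v = 0.
S - 8I = [[-2, 6, 24], [-1, 3, -3], [0, 0, -10]].
Row 1: (-2)·-6 + (6)·y + (24)·z = 0
Row 2: (-1)·-6 + (3)·y + (-3)·z = 0
Row 3: (0)·-6 + (0)·y + (-10)·z = 0
Solving gives y = -2, z = 0.
Check: S·(-6, -2, 0) = (-48, -16, 0) = 8·(-6, -2, 0).

-2, 0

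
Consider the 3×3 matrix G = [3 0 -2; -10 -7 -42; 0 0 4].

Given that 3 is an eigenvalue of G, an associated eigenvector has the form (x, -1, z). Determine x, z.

1, 0

We need (G - 3I)v = 0.
G - 3I = [[0, 0, -2], [-10, -10, -42], [0, 0, 1]].
Row 1: (0)·x + (0)·-1 + (-2)·z = 0
Row 2: (-10)·x + (-10)·-1 + (-42)·z = 0
Row 3: (0)·x + (0)·-1 + (1)·z = 0
Solving gives x = 1, z = 0.
Check: G·(1, -1, 0) = (3, -3, 0) = 3·(1, -1, 0).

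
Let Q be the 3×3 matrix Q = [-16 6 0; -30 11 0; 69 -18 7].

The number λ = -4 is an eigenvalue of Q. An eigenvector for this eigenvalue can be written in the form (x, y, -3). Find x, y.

We need (Q + 4I)v = 0.
Q + 4I = [[-12, 6, 0], [-30, 15, 0], [69, -18, 11]].
Row 1: (-12)·x + (6)·y + (0)·-3 = 0
Row 2: (-30)·x + (15)·y + (0)·-3 = 0
Row 3: (69)·x + (-18)·y + (11)·-3 = 0
Solving gives x = 1, y = 2.
Check: Q·(1, 2, -3) = (-4, -8, 12) = -4·(1, 2, -3).

1, 2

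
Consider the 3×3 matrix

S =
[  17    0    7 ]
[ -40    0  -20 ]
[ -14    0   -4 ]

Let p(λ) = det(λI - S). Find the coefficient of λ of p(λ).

30

p(λ) = λ^3 - 13λ^2 + 30λ.
The coefficient of λ is 30.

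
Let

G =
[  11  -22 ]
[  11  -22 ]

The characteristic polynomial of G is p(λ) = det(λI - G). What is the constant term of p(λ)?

p(λ) = λ^2 + 11λ.
The constant term is 0.

0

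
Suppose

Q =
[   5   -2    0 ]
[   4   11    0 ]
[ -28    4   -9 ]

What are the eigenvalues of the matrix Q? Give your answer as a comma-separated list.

Set up det(lambda·I - Q) = 0.
Expanding along the first row, p(lambda) = lambda^3 - 7·lambda^2 - 81·lambda + 567.
Since p(7) = 0, lambda = 7 is a root.
Dividing by (lambda - 7) leaves lambda^2 - 81.
The quadratic factors as (lambda + 9)·(lambda - 9).
Eigenvalues: -9, 7, 9.

-9, 7, 9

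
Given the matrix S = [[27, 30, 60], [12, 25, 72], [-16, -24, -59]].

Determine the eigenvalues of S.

The characteristic polynomial is p(lambda) = det(lambda·I - S).
Expanding along the first row, p(lambda) = lambda^3 + 7·lambda^2 - 65·lambda - 231.
Try lambda = -3: p(-3) = 0, so -3 is a root.
Factor out (lambda + 3): p(lambda) = (lambda + 3)·(lambda^2 + 4·lambda - 77).
The quadratic factors as (lambda + 11)·(lambda - 7).
Eigenvalues: -11, -3, 7.

-11, -3, 7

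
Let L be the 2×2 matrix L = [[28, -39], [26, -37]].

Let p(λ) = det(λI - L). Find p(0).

-22

p(0) = det(0·I − L) = det(−L) = (−1)^2·det(L).
det(L) = -22, so p(0) = -22.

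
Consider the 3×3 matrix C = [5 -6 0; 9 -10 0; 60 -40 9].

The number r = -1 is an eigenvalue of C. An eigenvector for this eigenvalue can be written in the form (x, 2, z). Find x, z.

2, -4

We need (C + 1I)v = 0.
C + 1I = [[6, -6, 0], [9, -9, 0], [60, -40, 10]].
Row 1: (6)·x + (-6)·2 + (0)·z = 0
Row 2: (9)·x + (-9)·2 + (0)·z = 0
Row 3: (60)·x + (-40)·2 + (10)·z = 0
Solving gives x = 2, z = -4.
Check: C·(2, 2, -4) = (-2, -2, 4) = -1·(2, 2, -4).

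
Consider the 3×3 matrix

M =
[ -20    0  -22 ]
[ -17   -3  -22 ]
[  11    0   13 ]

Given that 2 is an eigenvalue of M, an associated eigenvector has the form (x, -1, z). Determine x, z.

We need (M - 2I)v = 0.
M - 2I = [[-22, 0, -22], [-17, -5, -22], [11, 0, 11]].
Row 1: (-22)·x + (0)·-1 + (-22)·z = 0
Row 2: (-17)·x + (-5)·-1 + (-22)·z = 0
Row 3: (11)·x + (0)·-1 + (11)·z = 0
Solving gives x = -1, z = 1.
Check: M·(-1, -1, 1) = (-2, -2, 2) = 2·(-1, -1, 1).

-1, 1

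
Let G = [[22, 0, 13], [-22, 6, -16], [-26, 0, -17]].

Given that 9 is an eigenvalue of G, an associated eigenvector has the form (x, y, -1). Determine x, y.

1, -2

We need (G - 9I)v = 0.
G - 9I = [[13, 0, 13], [-22, -3, -16], [-26, 0, -26]].
Row 1: (13)·x + (0)·y + (13)·-1 = 0
Row 2: (-22)·x + (-3)·y + (-16)·-1 = 0
Row 3: (-26)·x + (0)·y + (-26)·-1 = 0
Solving gives x = 1, y = -2.
Check: G·(1, -2, -1) = (9, -18, -9) = 9·(1, -2, -1).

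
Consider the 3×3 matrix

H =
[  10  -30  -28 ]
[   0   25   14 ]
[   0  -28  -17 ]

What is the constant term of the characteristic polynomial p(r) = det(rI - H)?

p(0) = det(0·I − H) = det(−H) = (−1)^3·det(H).
det(H) = -330, so p(0) = 330.

330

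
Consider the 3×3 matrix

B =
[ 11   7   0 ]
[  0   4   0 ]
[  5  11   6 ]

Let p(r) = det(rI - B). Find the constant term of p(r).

-264

p(r) = r^3 - 21r^2 + 134r - 264.
The constant term is -264.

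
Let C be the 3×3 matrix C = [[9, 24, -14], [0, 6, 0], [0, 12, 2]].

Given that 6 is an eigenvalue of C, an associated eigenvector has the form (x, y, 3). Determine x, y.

6, 1

We need (C - 6I)v = 0.
C - 6I = [[3, 24, -14], [0, 0, 0], [0, 12, -4]].
Row 1: (3)·x + (24)·y + (-14)·3 = 0
Row 2: (0)·x + (0)·y + (0)·3 = 0
Row 3: (0)·x + (12)·y + (-4)·3 = 0
Solving gives x = 6, y = 1.
Check: C·(6, 1, 3) = (36, 6, 18) = 6·(6, 1, 3).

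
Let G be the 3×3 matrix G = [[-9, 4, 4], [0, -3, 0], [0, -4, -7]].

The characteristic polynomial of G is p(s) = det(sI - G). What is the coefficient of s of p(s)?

111

p(s) = s^3 + 19s^2 + 111s + 189.
The coefficient of s is 111.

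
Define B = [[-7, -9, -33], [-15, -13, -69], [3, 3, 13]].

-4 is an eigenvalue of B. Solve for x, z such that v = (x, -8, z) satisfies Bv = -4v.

We need (B + 4I)v = 0.
B + 4I = [[-3, -9, -33], [-15, -9, -69], [3, 3, 17]].
Row 1: (-3)·x + (-9)·-8 + (-33)·z = 0
Row 2: (-15)·x + (-9)·-8 + (-69)·z = 0
Row 3: (3)·x + (3)·-8 + (17)·z = 0
Solving gives x = -9, z = 3.
Check: B·(-9, -8, 3) = (36, 32, -12) = -4·(-9, -8, 3).

-9, 3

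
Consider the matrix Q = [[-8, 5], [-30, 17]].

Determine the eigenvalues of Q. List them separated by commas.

2, 7

det(Q - μI) = (-8 - μ)(17 - μ) - (5)·(-30) = μ^2 - 9μ + 14.
This factors as (μ - 2)·(μ - 7) = 0.
Eigenvalues: 2, 7.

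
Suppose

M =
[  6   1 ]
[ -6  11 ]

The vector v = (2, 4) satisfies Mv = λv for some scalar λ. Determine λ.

Compute Mv: M·(2, 4) = (16, 32).
Since Mv = λv, compare component 1: 16 = λ·2, so λ = 8.

8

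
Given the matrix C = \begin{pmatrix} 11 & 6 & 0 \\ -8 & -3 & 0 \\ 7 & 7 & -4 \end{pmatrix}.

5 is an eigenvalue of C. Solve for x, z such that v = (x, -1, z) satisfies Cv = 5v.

We need (C - 5I)v = 0.
C - 5I = [[6, 6, 0], [-8, -8, 0], [7, 7, -9]].
Row 1: (6)·x + (6)·-1 + (0)·z = 0
Row 2: (-8)·x + (-8)·-1 + (0)·z = 0
Row 3: (7)·x + (7)·-1 + (-9)·z = 0
Solving gives x = 1, z = 0.
Check: C·(1, -1, 0) = (5, -5, 0) = 5·(1, -1, 0).

1, 0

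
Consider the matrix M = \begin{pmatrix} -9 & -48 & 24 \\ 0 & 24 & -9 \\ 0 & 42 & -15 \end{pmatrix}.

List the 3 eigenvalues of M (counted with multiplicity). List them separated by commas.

The characteristic polynomial is p(λ) = det(λI - M).
Expanding the 3×3 determinant: p(λ) = λ^3 - 63λ + 162.
Try λ = 6: p(6) = 0, so 6 is a root.
Factor out (λ - 6): p(λ) = (λ - 6)·(λ^2 + 6λ - 27).
The quadratic factors as (λ + 9)·(λ - 3).
Eigenvalues: -9, 3, 6.

-9, 3, 6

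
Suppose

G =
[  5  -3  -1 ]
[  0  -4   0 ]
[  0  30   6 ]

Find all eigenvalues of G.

-4, 5, 6

Set up det(λI - G) = 0.
Expanding along the first row, p(λ) = λ^3 - 7λ^2 - 14λ + 120.
Rational-root test: λ = -4 gives p(-4) = 0.
Factor out (λ + 4): p(λ) = (λ + 4)·(λ^2 - 11λ + 30).
The quadratic factors as (λ - 5)·(λ - 6).
Eigenvalues: -4, 5, 6.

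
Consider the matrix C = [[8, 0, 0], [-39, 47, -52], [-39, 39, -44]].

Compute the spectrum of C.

Set up det(rI - C) = 0.
Expanding along the first row, p(r) = r^3 - 11r^2 - 16r + 320.
Since p(-5) = 0, r = -5 is a root.
Factor out (r + 5): p(r) = (r + 5)·(r^2 - 16r + 64).
The quadratic factor is (r - 8)^2.
Eigenvalues: -5, 8, 8.

-5, 8, 8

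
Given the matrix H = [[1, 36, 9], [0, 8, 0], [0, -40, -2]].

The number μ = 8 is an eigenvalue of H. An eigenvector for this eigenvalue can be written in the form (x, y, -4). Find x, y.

We need (H - 8I)v = 0.
H - 8I = [[-7, 36, 9], [0, 0, 0], [0, -40, -10]].
Row 1: (-7)·x + (36)·y + (9)·-4 = 0
Row 2: (0)·x + (0)·y + (0)·-4 = 0
Row 3: (0)·x + (-40)·y + (-10)·-4 = 0
Solving gives x = 0, y = 1.
Check: H·(0, 1, -4) = (0, 8, -32) = 8·(0, 1, -4).

0, 1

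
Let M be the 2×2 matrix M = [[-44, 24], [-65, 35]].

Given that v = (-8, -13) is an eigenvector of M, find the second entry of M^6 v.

First find the eigenvalue: Mv = (40, 65) = -5·(-8, -13), so λ = -5.
Then M^6 v = λ^6·v = (-5)^6·(-8, -13) = 15625·(-8, -13) = (-125000, -203125).

-203125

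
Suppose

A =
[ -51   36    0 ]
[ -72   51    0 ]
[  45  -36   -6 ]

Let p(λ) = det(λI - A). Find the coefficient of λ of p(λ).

p(λ) = λ^3 + 6λ^2 - 9λ - 54.
The coefficient of λ is -9.

-9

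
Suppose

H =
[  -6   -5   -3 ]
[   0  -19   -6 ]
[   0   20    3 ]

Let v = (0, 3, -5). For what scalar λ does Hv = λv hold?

-9

Compute Hv: H·(0, 3, -5) = (0, -27, 45).
Since Hv = λv, compare component 2: -27 = λ·3, so λ = -9.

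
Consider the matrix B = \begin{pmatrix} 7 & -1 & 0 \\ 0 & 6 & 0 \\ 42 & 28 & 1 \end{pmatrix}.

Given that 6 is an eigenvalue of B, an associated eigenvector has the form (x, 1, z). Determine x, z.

1, 14

We need (B - 6I)v = 0.
B - 6I = [[1, -1, 0], [0, 0, 0], [42, 28, -5]].
Row 1: (1)·x + (-1)·1 + (0)·z = 0
Row 2: (0)·x + (0)·1 + (0)·z = 0
Row 3: (42)·x + (28)·1 + (-5)·z = 0
Solving gives x = 1, z = 14.
Check: B·(1, 1, 14) = (6, 6, 84) = 6·(1, 1, 14).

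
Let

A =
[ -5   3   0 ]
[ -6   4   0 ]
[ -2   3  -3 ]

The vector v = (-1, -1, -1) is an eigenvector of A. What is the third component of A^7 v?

128

First find the eigenvalue: Av = (2, 2, 2) = -2·(-1, -1, -1), so λ = -2.
Then A^7 v = λ^7·v = (-2)^7·(-1, -1, -1) = -128·(-1, -1, -1) = (128, 128, 128).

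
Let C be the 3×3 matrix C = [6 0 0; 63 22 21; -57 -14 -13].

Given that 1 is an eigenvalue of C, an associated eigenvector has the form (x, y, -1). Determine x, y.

0, 1

We need (C - 1I)v = 0.
C - 1I = [[5, 0, 0], [63, 21, 21], [-57, -14, -14]].
Row 1: (5)·x + (0)·y + (0)·-1 = 0
Row 2: (63)·x + (21)·y + (21)·-1 = 0
Row 3: (-57)·x + (-14)·y + (-14)·-1 = 0
Solving gives x = 0, y = 1.
Check: C·(0, 1, -1) = (0, 1, -1) = 1·(0, 1, -1).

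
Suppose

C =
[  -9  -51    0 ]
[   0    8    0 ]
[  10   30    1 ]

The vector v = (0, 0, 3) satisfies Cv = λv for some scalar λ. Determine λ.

1

Compute Cv: C·(0, 0, 3) = (0, 0, 3).
Since Cv = λv, compare component 3: 3 = λ·3, so λ = 1.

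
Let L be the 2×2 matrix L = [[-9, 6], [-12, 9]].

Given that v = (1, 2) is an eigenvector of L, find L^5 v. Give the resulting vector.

First find the eigenvalue: Lv = (3, 6) = 3·(1, 2), so λ = 3.
Then L^5 v = λ^5·v = 3^5·(1, 2) = 243·(1, 2) = (243, 486).

(243, 486)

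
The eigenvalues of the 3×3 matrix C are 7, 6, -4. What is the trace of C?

9

trace(C) is the sum of the eigenvalues: (7) + (6) + (-4) = 9.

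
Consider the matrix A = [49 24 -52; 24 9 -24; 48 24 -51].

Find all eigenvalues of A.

The characteristic polynomial is p(λ) = det(λI - A).
Expanding along the first row, p(λ) = λ^3 - 7λ^2 - 21λ + 27.
Rational-root test: λ = 1 gives p(1) = 0.
Factor out (λ - 1): p(λ) = (λ - 1)·(λ^2 - 6λ - 27).
The quadratic factors as (λ + 3)·(λ - 9).
Eigenvalues: -3, 1, 9.

-3, 1, 9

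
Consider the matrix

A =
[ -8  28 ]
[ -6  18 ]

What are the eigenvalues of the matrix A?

det(A - λI) = (-8 - λ)(18 - λ) - (28)·(-6) = λ^2 - 10λ + 24.
This factors as (λ - 4)·(λ - 6) = 0.
Eigenvalues: 4, 6.

4, 6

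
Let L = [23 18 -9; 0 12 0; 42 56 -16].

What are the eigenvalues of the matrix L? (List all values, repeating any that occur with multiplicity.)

Compute the characteristic polynomial p(s) = det(sI - L).
Cofactor expansion gives p(s) = s^3 - 19s^2 + 94s - 120.
Try s = 12: p(12) = 0, so 12 is a root.
Dividing by (s - 12) leaves s^2 - 7s + 10.
The quadratic factors as (s - 2)·(s - 5).
Eigenvalues: 2, 5, 12.

2, 5, 12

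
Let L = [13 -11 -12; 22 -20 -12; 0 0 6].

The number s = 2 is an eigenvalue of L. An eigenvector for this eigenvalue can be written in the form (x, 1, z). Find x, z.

We need (L - 2I)v = 0.
L - 2I = [[11, -11, -12], [22, -22, -12], [0, 0, 4]].
Row 1: (11)·x + (-11)·1 + (-12)·z = 0
Row 2: (22)·x + (-22)·1 + (-12)·z = 0
Row 3: (0)·x + (0)·1 + (4)·z = 0
Solving gives x = 1, z = 0.
Check: L·(1, 1, 0) = (2, 2, 0) = 2·(1, 1, 0).

1, 0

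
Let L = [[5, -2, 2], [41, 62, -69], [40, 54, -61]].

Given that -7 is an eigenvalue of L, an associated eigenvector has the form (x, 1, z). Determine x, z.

0, 1

We need (L + 7I)v = 0.
L + 7I = [[12, -2, 2], [41, 69, -69], [40, 54, -54]].
Row 1: (12)·x + (-2)·1 + (2)·z = 0
Row 2: (41)·x + (69)·1 + (-69)·z = 0
Row 3: (40)·x + (54)·1 + (-54)·z = 0
Solving gives x = 0, z = 1.
Check: L·(0, 1, 1) = (0, -7, -7) = -7·(0, 1, 1).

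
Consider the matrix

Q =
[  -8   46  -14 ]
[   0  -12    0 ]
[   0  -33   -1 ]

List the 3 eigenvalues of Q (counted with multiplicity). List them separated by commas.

-12, -8, -1

The characteristic polynomial is p(t) = det(tI - Q).
Expanding the 3×3 determinant: p(t) = t^3 + 21t^2 + 116t + 96.
Try t = -1: p(-1) = 0, so -1 is a root.
Dividing by (t + 1) leaves t^2 + 20t + 96.
The quadratic factors as (t + 12)·(t + 8).
Eigenvalues: -12, -8, -1.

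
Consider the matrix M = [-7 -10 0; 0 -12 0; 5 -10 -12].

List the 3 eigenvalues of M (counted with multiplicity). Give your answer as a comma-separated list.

-12, -12, -7

Set up det(λI - M) = 0.
Expanding along the first row, p(λ) = λ^3 + 31λ^2 + 312λ + 1008.
Rational-root test: λ = -7 gives p(-7) = 0.
Dividing by (λ + 7) leaves λ^2 + 24λ + 144.
The quadratic factor is (λ + 12)^2.
Eigenvalues: -12, -12, -7.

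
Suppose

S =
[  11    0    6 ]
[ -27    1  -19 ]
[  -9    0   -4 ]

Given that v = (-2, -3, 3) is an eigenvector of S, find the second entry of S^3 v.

-24

First find the eigenvalue: Sv = (-4, -6, 6) = 2·(-2, -3, 3), so λ = 2.
Then S^3 v = λ^3·v = 2^3·(-2, -3, 3) = 8·(-2, -3, 3) = (-16, -24, 24).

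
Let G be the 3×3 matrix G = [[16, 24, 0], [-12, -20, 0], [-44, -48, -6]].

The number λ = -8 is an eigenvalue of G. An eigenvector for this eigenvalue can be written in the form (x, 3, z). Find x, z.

We need (G + 8I)v = 0.
G + 8I = [[24, 24, 0], [-12, -12, 0], [-44, -48, 2]].
Row 1: (24)·x + (24)·3 + (0)·z = 0
Row 2: (-12)·x + (-12)·3 + (0)·z = 0
Row 3: (-44)·x + (-48)·3 + (2)·z = 0
Solving gives x = -3, z = 6.
Check: G·(-3, 3, 6) = (24, -24, -48) = -8·(-3, 3, 6).

-3, 6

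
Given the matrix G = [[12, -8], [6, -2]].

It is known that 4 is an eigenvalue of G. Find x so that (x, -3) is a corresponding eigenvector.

We need (G - 4I)v = 0.
G - 4I = [[8, -8], [6, -6]].
Row 1: (8)·x + (-8)·-3 = 0
Row 2: (6)·x + (-6)·-3 = 0
Solving gives x = -3.
Check: G·(-3, -3) = (-12, -12) = 4·(-3, -3).

-3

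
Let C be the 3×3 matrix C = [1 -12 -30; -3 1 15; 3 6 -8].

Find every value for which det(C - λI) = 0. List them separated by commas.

Compute the characteristic polynomial p(s) = det(sI - C).
Expanding the 3×3 determinant: p(s) = s^3 + 6s^2 - 51s - 280.
Rational-root test: s = 7 gives p(7) = 0.
Dividing by (s - 7) leaves s^2 + 13s + 40.
The quadratic factors as (s + 8)·(s + 5).
Eigenvalues: -8, -5, 7.

-8, -5, 7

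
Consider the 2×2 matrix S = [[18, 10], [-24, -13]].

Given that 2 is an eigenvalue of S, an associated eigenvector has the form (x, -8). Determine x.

We need (S - 2I)v = 0.
S - 2I = [[16, 10], [-24, -15]].
Row 1: (16)·x + (10)·-8 = 0
Row 2: (-24)·x + (-15)·-8 = 0
Solving gives x = 5.
Check: S·(5, -8) = (10, -16) = 2·(5, -8).

5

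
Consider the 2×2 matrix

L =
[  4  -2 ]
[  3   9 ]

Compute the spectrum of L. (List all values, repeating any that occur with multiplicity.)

det(L - tI) = (4 - t)(9 - t) - (-2)·(3) = t^2 - 13t + 42.
This factors as (t - 6)·(t - 7) = 0.
Eigenvalues: 6, 7.

6, 7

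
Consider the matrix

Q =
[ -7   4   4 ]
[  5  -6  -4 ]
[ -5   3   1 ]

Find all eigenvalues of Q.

-7, -3, -2

The characteristic polynomial is p(λ) = det(λI - Q).
Expanding along the first row, p(λ) = λ^3 + 12λ^2 + 41λ + 42.
Rational-root test: λ = -3 gives p(-3) = 0.
Dividing by (λ + 3) leaves λ^2 + 9λ + 14.
The quadratic factors as (λ + 7)·(λ + 2).
Eigenvalues: -7, -3, -2.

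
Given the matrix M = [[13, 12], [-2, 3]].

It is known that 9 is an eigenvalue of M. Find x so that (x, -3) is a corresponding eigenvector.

We need (M - 9I)v = 0.
M - 9I = [[4, 12], [-2, -6]].
Row 1: (4)·x + (12)·-3 = 0
Row 2: (-2)·x + (-6)·-3 = 0
Solving gives x = 9.
Check: M·(9, -3) = (81, -27) = 9·(9, -3).

9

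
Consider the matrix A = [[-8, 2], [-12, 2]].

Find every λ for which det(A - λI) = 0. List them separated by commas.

det(A - rI) = (-8 - r)(2 - r) - (2)·(-12) = r^2 + 6r + 8.
This factors as (r + 4)·(r + 2) = 0.
Eigenvalues: -4, -2.

-4, -2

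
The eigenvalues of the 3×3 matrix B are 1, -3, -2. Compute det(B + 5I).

36

If B has eigenvalues 1, -3, -2, then B + 5I has eigenvalues 6, 2, 3.
det(B + 5I) = (6) · (2) · (3) = 36.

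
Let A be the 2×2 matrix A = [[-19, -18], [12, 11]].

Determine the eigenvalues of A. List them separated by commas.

det(A - tI) = (-19 - t)(11 - t) - (-18)·(12) = t^2 + 8t + 7.
This factors as (t + 7)·(t + 1) = 0.
Eigenvalues: -7, -1.

-7, -1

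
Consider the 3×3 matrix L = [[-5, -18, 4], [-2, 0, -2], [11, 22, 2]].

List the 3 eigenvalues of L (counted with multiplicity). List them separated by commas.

Set up det(μI - L) = 0.
Cofactor expansion gives p(μ) = μ^3 + 3μ^2 - 46μ + 72.
Try μ = 4: p(4) = 0, so 4 is a root.
Dividing by (μ - 4) leaves μ^2 + 7μ - 18.
The quadratic factors as (μ + 9)·(μ - 2).
Eigenvalues: -9, 2, 4.

-9, 2, 4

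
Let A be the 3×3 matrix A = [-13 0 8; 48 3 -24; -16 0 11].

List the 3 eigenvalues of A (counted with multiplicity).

The characteristic polynomial is p(s) = det(sI - A).
Expanding along the first row, p(s) = s^3 - s^2 - 21s + 45.
Since p(3) = 0, s = 3 is a root.
Factor out (s - 3): p(s) = (s - 3)·(s^2 + 2s - 15).
The quadratic factors as (s + 5)·(s - 3).
Eigenvalues: -5, 3, 3.

-5, 3, 3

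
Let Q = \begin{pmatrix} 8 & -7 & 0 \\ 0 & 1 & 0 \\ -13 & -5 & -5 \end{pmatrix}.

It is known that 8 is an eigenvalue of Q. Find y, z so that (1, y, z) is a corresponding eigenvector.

0, -1

We need (Q - 8I)v = 0.
Q - 8I = [[0, -7, 0], [0, -7, 0], [-13, -5, -13]].
Row 1: (0)·1 + (-7)·y + (0)·z = 0
Row 2: (0)·1 + (-7)·y + (0)·z = 0
Row 3: (-13)·1 + (-5)·y + (-13)·z = 0
Solving gives y = 0, z = -1.
Check: Q·(1, 0, -1) = (8, 0, -8) = 8·(1, 0, -1).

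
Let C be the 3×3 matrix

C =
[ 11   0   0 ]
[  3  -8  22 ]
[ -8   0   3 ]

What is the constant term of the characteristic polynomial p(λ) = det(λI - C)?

p(0) = det(0·I − C) = det(−C) = (−1)^3·det(C).
det(C) = -264, so p(0) = 264.

264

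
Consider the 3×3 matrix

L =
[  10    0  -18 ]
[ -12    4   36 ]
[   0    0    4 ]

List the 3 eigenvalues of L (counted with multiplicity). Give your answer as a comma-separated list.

Compute the characteristic polynomial p(s) = det(sI - L).
Expanding along the first row, p(s) = s^3 - 18s^2 + 96s - 160.
Rational-root test: s = 4 gives p(4) = 0.
Factor out (s - 4): p(s) = (s - 4)·(s^2 - 14s + 40).
The quadratic factors as (s - 4)·(s - 10).
Eigenvalues: 4, 4, 10.

4, 4, 10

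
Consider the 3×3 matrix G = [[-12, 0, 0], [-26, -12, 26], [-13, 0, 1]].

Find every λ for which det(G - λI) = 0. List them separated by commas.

Set up det(λI - G) = 0.
Cofactor expansion gives p(λ) = λ^3 + 23λ^2 + 120λ - 144.
Try λ = 1: p(1) = 0, so 1 is a root.
Dividing by (λ - 1) leaves λ^2 + 24λ + 144.
The quadratic factor is (λ + 12)^2.
Eigenvalues: -12, -12, 1.

-12, -12, 1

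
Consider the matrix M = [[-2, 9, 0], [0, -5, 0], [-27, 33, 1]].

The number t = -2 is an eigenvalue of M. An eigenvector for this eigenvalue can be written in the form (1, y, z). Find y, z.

0, 9

We need (M + 2I)v = 0.
M + 2I = [[0, 9, 0], [0, -3, 0], [-27, 33, 3]].
Row 1: (0)·1 + (9)·y + (0)·z = 0
Row 2: (0)·1 + (-3)·y + (0)·z = 0
Row 3: (-27)·1 + (33)·y + (3)·z = 0
Solving gives y = 0, z = 9.
Check: M·(1, 0, 9) = (-2, 0, -18) = -2·(1, 0, 9).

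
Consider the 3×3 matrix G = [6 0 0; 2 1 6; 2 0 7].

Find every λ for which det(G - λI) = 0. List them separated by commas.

Set up det(rI - G) = 0.
Expanding the 3×3 determinant: p(r) = r^3 - 14r^2 + 55r - 42.
Try r = 1: p(1) = 0, so 1 is a root.
Dividing by (r - 1) leaves r^2 - 13r + 42.
The quadratic factors as (r - 6)·(r - 7).
Eigenvalues: 1, 6, 7.

1, 6, 7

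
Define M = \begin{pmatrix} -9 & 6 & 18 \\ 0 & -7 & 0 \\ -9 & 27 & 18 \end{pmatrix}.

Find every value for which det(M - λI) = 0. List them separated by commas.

-7, 0, 9

Compute the characteristic polynomial p(r) = det(rI - M).
Expanding the 3×3 determinant: p(r) = r^3 - 2r^2 - 63r.
Try r = -7: p(-7) = 0, so -7 is a root.
Factor out (r + 7): p(r) = (r + 7)·(r^2 - 9r).
The quadratic factors as r·(r - 9).
Eigenvalues: -7, 0, 9.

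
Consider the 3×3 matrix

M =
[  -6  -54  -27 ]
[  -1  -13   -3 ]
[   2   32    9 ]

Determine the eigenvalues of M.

Set up det(μI - M) = 0.
Cofactor expansion gives p(μ) = μ^3 + 10μ^2 + 3μ - 126.
Since p(3) = 0, μ = 3 is a root.
Factor out (μ - 3): p(μ) = (μ - 3)·(μ^2 + 13μ + 42).
The quadratic factors as (μ + 7)·(μ + 6).
Eigenvalues: -7, -6, 3.

-7, -6, 3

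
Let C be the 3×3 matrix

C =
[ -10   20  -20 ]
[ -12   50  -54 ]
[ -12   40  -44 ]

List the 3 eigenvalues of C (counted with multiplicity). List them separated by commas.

Compute the characteristic polynomial p(s) = det(sI - C).
Cofactor expansion gives p(s) = s^3 + 4s^2 - 100s - 400.
Try s = 10: p(10) = 0, so 10 is a root.
Dividing by (s - 10) leaves s^2 + 14s + 40.
The quadratic factors as (s + 10)·(s + 4).
Eigenvalues: -10, -4, 10.

-10, -4, 10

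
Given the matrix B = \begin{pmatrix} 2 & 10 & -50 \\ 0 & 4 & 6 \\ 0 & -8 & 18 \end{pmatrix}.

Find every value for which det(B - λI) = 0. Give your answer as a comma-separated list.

Set up det(μI - B) = 0.
Cofactor expansion gives p(μ) = μ^3 - 24μ^2 + 164μ - 240.
Since p(10) = 0, μ = 10 is a root.
Factor out (μ - 10): p(μ) = (μ - 10)·(μ^2 - 14μ + 24).
The quadratic factors as (μ - 2)·(μ - 12).
Eigenvalues: 2, 10, 12.

2, 10, 12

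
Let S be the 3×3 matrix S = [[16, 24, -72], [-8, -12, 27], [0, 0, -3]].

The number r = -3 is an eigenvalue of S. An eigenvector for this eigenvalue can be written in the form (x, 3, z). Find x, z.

0, 1

We need (S + 3I)v = 0.
S + 3I = [[19, 24, -72], [-8, -9, 27], [0, 0, 0]].
Row 1: (19)·x + (24)·3 + (-72)·z = 0
Row 2: (-8)·x + (-9)·3 + (27)·z = 0
Row 3: (0)·x + (0)·3 + (0)·z = 0
Solving gives x = 0, z = 1.
Check: S·(0, 3, 1) = (0, -9, -3) = -3·(0, 3, 1).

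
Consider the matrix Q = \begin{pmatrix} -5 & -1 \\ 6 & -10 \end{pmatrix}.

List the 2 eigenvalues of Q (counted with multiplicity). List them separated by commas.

det(Q - sI) = (-5 - s)(-10 - s) - (-1)·(6) = s^2 + 15s + 56.
This factors as (s + 8)·(s + 7) = 0.
Eigenvalues: -8, -7.

-8, -7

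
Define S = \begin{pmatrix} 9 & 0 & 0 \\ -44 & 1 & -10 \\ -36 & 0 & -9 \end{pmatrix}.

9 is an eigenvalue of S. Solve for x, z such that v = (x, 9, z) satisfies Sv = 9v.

-3, 6

We need (S - 9I)v = 0.
S - 9I = [[0, 0, 0], [-44, -8, -10], [-36, 0, -18]].
Row 1: (0)·x + (0)·9 + (0)·z = 0
Row 2: (-44)·x + (-8)·9 + (-10)·z = 0
Row 3: (-36)·x + (0)·9 + (-18)·z = 0
Solving gives x = -3, z = 6.
Check: S·(-3, 9, 6) = (-27, 81, 54) = 9·(-3, 9, 6).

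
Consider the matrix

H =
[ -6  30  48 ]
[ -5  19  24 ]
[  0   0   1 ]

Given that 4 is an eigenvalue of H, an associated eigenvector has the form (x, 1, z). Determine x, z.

We need (H - 4I)v = 0.
H - 4I = [[-10, 30, 48], [-5, 15, 24], [0, 0, -3]].
Row 1: (-10)·x + (30)·1 + (48)·z = 0
Row 2: (-5)·x + (15)·1 + (24)·z = 0
Row 3: (0)·x + (0)·1 + (-3)·z = 0
Solving gives x = 3, z = 0.
Check: H·(3, 1, 0) = (12, 4, 0) = 4·(3, 1, 0).

3, 0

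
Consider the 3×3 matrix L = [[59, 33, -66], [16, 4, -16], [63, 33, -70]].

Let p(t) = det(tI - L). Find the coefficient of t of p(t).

-16

p(t) = t^3 + 7t^2 - 16t - 112.
The coefficient of t is -16.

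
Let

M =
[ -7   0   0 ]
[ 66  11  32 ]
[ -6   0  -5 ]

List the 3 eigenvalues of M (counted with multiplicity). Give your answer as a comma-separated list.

Set up det(λI - M) = 0.
Expanding the 3×3 determinant: p(λ) = λ^3 + λ^2 - 97λ - 385.
Since p(-5) = 0, λ = -5 is a root.
Factor out (λ + 5): p(λ) = (λ + 5)·(λ^2 - 4λ - 77).
The quadratic factors as (λ + 7)·(λ - 11).
Eigenvalues: -7, -5, 11.

-7, -5, 11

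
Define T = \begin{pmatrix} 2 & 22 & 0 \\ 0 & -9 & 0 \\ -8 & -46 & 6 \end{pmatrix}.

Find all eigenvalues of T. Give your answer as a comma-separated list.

-9, 2, 6

Set up det(λI - T) = 0.
Expanding along the first row, p(λ) = λ^3 + λ^2 - 60λ + 108.
Rational-root test: λ = -9 gives p(-9) = 0.
Factor out (λ + 9): p(λ) = (λ + 9)·(λ^2 - 8λ + 12).
The quadratic factors as (λ - 2)·(λ - 6).
Eigenvalues: -9, 2, 6.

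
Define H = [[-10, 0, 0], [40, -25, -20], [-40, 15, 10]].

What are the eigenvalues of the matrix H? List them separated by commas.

The characteristic polynomial is p(λ) = det(λI - H).
Expanding the 3×3 determinant: p(λ) = λ^3 + 25λ^2 + 200λ + 500.
Try λ = -5: p(-5) = 0, so -5 is a root.
Dividing by (λ + 5) leaves λ^2 + 20λ + 100.
The quadratic factor is (λ + 10)^2.
Eigenvalues: -10, -10, -5.

-10, -10, -5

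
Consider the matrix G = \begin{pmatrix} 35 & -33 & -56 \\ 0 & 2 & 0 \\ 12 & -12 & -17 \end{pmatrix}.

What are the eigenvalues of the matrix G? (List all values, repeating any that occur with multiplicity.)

Set up det(sI - G) = 0.
Cofactor expansion gives p(s) = s^3 - 20s^2 + 113s - 154.
Since p(2) = 0, s = 2 is a root.
Factor out (s - 2): p(s) = (s - 2)·(s^2 - 18s + 77).
The quadratic factors as (s - 7)·(s - 11).
Eigenvalues: 2, 7, 11.

2, 7, 11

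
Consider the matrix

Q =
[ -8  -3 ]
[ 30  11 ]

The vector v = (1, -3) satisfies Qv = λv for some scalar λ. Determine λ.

Compute Qv: Q·(1, -3) = (1, -3).
Since Qv = λv, compare component 1: 1 = λ·1, so λ = 1.

1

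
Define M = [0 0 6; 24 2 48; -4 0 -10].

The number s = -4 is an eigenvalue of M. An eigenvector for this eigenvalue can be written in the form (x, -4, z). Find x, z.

-3, 2

We need (M + 4I)v = 0.
M + 4I = [[4, 0, 6], [24, 6, 48], [-4, 0, -6]].
Row 1: (4)·x + (0)·-4 + (6)·z = 0
Row 2: (24)·x + (6)·-4 + (48)·z = 0
Row 3: (-4)·x + (0)·-4 + (-6)·z = 0
Solving gives x = -3, z = 2.
Check: M·(-3, -4, 2) = (12, 16, -8) = -4·(-3, -4, 2).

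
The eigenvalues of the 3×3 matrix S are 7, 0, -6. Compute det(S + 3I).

If S has eigenvalues 7, 0, -6, then S + 3I has eigenvalues 10, 3, -3.
det(S + 3I) = (10) · (3) · (-3) = -90.

-90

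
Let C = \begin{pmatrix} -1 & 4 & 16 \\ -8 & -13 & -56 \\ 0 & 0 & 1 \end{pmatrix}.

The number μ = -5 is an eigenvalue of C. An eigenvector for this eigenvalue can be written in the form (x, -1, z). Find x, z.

1, 0

We need (C + 5I)v = 0.
C + 5I = [[4, 4, 16], [-8, -8, -56], [0, 0, 6]].
Row 1: (4)·x + (4)·-1 + (16)·z = 0
Row 2: (-8)·x + (-8)·-1 + (-56)·z = 0
Row 3: (0)·x + (0)·-1 + (6)·z = 0
Solving gives x = 1, z = 0.
Check: C·(1, -1, 0) = (-5, 5, 0) = -5·(1, -1, 0).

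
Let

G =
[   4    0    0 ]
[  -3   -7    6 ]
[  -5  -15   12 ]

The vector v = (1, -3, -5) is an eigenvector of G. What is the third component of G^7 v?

First find the eigenvalue: Gv = (4, -12, -20) = 4·(1, -3, -5), so λ = 4.
Then G^7 v = λ^7·v = 4^7·(1, -3, -5) = 16384·(1, -3, -5) = (16384, -49152, -81920).

-81920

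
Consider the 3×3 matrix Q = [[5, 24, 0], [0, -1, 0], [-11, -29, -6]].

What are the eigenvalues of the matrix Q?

-6, -1, 5

Compute the characteristic polynomial p(λ) = det(λI - Q).
Cofactor expansion gives p(λ) = λ^3 + 2λ^2 - 29λ - 30.
Try λ = -1: p(-1) = 0, so -1 is a root.
Factor out (λ + 1): p(λ) = (λ + 1)·(λ^2 + λ - 30).
The quadratic factors as (λ + 6)·(λ - 5).
Eigenvalues: -6, -1, 5.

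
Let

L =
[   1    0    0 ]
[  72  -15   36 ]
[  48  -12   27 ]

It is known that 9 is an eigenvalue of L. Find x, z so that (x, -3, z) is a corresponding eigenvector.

We need (L - 9I)v = 0.
L - 9I = [[-8, 0, 0], [72, -24, 36], [48, -12, 18]].
Row 1: (-8)·x + (0)·-3 + (0)·z = 0
Row 2: (72)·x + (-24)·-3 + (36)·z = 0
Row 3: (48)·x + (-12)·-3 + (18)·z = 0
Solving gives x = 0, z = -2.
Check: L·(0, -3, -2) = (0, -27, -18) = 9·(0, -3, -2).

0, -2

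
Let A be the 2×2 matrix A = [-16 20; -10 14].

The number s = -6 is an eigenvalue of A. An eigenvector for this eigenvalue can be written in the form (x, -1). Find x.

We need (A + 6I)v = 0.
A + 6I = [[-10, 20], [-10, 20]].
Row 1: (-10)·x + (20)·-1 = 0
Row 2: (-10)·x + (20)·-1 = 0
Solving gives x = -2.
Check: A·(-2, -1) = (12, 6) = -6·(-2, -1).

-2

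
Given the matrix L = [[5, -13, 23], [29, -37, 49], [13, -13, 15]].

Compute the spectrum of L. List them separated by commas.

Compute the characteristic polynomial p(μ) = det(μI - L).
Expanding the 3×3 determinant: p(μ) = μ^3 + 17μ^2 + 50μ - 176.
Rational-root test: μ = 2 gives p(2) = 0.
Dividing by (μ - 2) leaves μ^2 + 19μ + 88.
The quadratic factors as (μ + 11)·(μ + 8).
Eigenvalues: -11, -8, 2.

-11, -8, 2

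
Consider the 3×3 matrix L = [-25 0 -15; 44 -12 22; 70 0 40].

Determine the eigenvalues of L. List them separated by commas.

The characteristic polynomial is p(λ) = det(λI - L).
Expanding the 3×3 determinant: p(λ) = λ^3 - 3λ^2 - 130λ + 600.
Rational-root test: λ = 5 gives p(5) = 0.
Factor out (λ - 5): p(λ) = (λ - 5)·(λ^2 + 2λ - 120).
The quadratic factors as (λ + 12)·(λ - 10).
Eigenvalues: -12, 5, 10.

-12, 5, 10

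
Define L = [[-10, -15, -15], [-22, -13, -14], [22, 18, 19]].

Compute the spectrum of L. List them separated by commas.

-10, 1, 5

The characteristic polynomial is p(lambda) = det(lambda·I - L).
Expanding along the first row, p(lambda) = lambda^3 + 4·lambda^2 - 55·lambda + 50.
Try lambda = 5: p(5) = 0, so 5 is a root.
Factor out (lambda - 5): p(lambda) = (lambda - 5)·(lambda^2 + 9·lambda - 10).
The quadratic factors as (lambda + 10)·(lambda - 1).
Eigenvalues: -10, 1, 5.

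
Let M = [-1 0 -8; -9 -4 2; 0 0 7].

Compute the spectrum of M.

Compute the characteristic polynomial p(s) = det(sI - M).
Expanding the 3×3 determinant: p(s) = s^3 - 2s^2 - 31s - 28.
Try s = -1: p(-1) = 0, so -1 is a root.
Factor out (s + 1): p(s) = (s + 1)·(s^2 - 3s - 28).
The quadratic factors as (s + 4)·(s - 7).
Eigenvalues: -4, -1, 7.

-4, -1, 7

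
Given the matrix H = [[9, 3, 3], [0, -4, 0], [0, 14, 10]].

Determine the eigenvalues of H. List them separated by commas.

-4, 9, 10

Compute the characteristic polynomial p(μ) = det(μI - H).
Expanding the 3×3 determinant: p(μ) = μ^3 - 15μ^2 + 14μ + 360.
Rational-root test: μ = -4 gives p(-4) = 0.
Dividing by (μ + 4) leaves μ^2 - 19μ + 90.
The quadratic factors as (μ - 9)·(μ - 10).
Eigenvalues: -4, 9, 10.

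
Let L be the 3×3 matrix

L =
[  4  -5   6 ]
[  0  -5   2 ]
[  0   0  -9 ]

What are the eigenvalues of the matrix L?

-9, -5, 4

L is upper triangular, so its eigenvalues are the diagonal entries.
Diagonal: 4, -5, -9.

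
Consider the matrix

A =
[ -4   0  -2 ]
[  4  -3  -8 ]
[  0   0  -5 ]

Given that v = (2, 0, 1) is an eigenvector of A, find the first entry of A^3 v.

First find the eigenvalue: Av = (-10, 0, -5) = -5·(2, 0, 1), so λ = -5.
Then A^3 v = λ^3·v = (-5)^3·(2, 0, 1) = -125·(2, 0, 1) = (-250, 0, -125).

-250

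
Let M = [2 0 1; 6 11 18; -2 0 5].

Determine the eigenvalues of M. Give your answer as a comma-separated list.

Compute the characteristic polynomial p(λ) = det(λI - M).
Cofactor expansion gives p(λ) = λ^3 - 18λ^2 + 89λ - 132.
Rational-root test: λ = 3 gives p(3) = 0.
Factor out (λ - 3): p(λ) = (λ - 3)·(λ^2 - 15λ + 44).
The quadratic factors as (λ - 4)·(λ - 11).
Eigenvalues: 3, 4, 11.

3, 4, 11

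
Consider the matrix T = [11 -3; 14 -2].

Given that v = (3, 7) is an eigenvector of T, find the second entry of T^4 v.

First find the eigenvalue: Tv = (12, 28) = 4·(3, 7), so λ = 4.
Then T^4 v = λ^4·v = 4^4·(3, 7) = 256·(3, 7) = (768, 1792).

1792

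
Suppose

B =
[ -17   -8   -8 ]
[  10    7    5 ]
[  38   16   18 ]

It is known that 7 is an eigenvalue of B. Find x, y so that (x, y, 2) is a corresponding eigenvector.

-1, 1

We need (B - 7I)v = 0.
B - 7I = [[-24, -8, -8], [10, 0, 5], [38, 16, 11]].
Row 1: (-24)·x + (-8)·y + (-8)·2 = 0
Row 2: (10)·x + (0)·y + (5)·2 = 0
Row 3: (38)·x + (16)·y + (11)·2 = 0
Solving gives x = -1, y = 1.
Check: B·(-1, 1, 2) = (-7, 7, 14) = 7·(-1, 1, 2).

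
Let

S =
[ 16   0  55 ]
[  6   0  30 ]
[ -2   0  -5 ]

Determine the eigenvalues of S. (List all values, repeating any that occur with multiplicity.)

0, 5, 6

Compute the characteristic polynomial p(λ) = det(λI - S).
Expanding along the first row, p(λ) = λ^3 - 11λ^2 + 30λ.
Since p(5) = 0, λ = 5 is a root.
Factor out (λ - 5): p(λ) = (λ - 5)·(λ^2 - 6λ).
The quadratic factors as λ·(λ - 6).
Eigenvalues: 0, 5, 6.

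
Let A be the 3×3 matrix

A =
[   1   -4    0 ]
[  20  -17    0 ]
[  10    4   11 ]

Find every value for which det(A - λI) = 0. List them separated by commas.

Compute the characteristic polynomial p(μ) = det(μI - A).
Expanding along the first row, p(μ) = μ^3 + 5μ^2 - 113μ - 693.
Since p(-7) = 0, μ = -7 is a root.
Dividing by (μ + 7) leaves μ^2 - 2μ - 99.
The quadratic factors as (μ + 9)·(μ - 11).
Eigenvalues: -9, -7, 11.

-9, -7, 11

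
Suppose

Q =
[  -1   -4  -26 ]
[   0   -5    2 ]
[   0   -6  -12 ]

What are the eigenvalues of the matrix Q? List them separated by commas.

-9, -8, -1

The characteristic polynomial is p(lambda) = det(lambda·I - Q).
Expanding the 3×3 determinant: p(lambda) = lambda^3 + 18·lambda^2 + 89·lambda + 72.
Since p(-1) = 0, lambda = -1 is a root.
Dividing by (lambda + 1) leaves lambda^2 + 17·lambda + 72.
The quadratic factors as (lambda + 9)·(lambda + 8).
Eigenvalues: -9, -8, -1.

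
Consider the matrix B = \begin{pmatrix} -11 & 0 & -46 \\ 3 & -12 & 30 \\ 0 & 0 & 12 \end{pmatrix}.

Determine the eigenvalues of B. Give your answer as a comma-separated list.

-12, -11, 12

Compute the characteristic polynomial p(λ) = det(λI - B).
Expanding the 3×3 determinant: p(λ) = λ^3 + 11λ^2 - 144λ - 1584.
Try λ = -11: p(-11) = 0, so -11 is a root.
Factor out (λ + 11): p(λ) = (λ + 11)·(λ^2 - 144).
The quadratic factors as (λ + 12)·(λ - 12).
Eigenvalues: -12, -11, 12.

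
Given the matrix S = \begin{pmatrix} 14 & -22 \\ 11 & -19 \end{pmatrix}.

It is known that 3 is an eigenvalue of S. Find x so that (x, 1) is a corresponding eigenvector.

2

We need (S - 3I)v = 0.
S - 3I = [[11, -22], [11, -22]].
Row 1: (11)·x + (-22)·1 = 0
Row 2: (11)·x + (-22)·1 = 0
Solving gives x = 2.
Check: S·(2, 1) = (6, 3) = 3·(2, 1).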